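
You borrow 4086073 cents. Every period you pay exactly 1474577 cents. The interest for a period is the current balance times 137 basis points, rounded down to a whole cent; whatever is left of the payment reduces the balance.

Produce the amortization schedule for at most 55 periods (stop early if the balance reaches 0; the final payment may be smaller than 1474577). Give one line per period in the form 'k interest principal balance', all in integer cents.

1. interest=⌊4086073·137/10000⌋=55979; principal=1474577-55979=1418598; balance=4086073-1418598=2667475
2. interest=⌊2667475·137/10000⌋=36544; principal=1474577-36544=1438033; balance=2667475-1438033=1229442
3. interest=⌊1229442·137/10000⌋=16843; principal=min(1474577-16843,1229442)=1229442; balance=1229442-1229442=0

1 55979 1418598 2667475
2 36544 1438033 1229442
3 16843 1229442 0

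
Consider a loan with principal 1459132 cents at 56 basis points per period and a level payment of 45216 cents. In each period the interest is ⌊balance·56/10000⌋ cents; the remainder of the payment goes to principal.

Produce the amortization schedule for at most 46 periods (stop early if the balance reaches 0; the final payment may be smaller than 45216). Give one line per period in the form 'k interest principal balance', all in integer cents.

1. interest=⌊1459132·56/10000⌋=8171; principal=45216-8171=37045; balance=1459132-37045=1422087
2. interest=⌊1422087·56/10000⌋=7963; principal=45216-7963=37253; balance=1422087-37253=1384834
3. interest=⌊1384834·56/10000⌋=7755; principal=45216-7755=37461; balance=1384834-37461=1347373
4. interest=⌊1347373·56/10000⌋=7545; principal=45216-7545=37671; balance=1347373-37671=1309702
5. interest=⌊1309702·56/10000⌋=7334; principal=45216-7334=37882; balance=1309702-37882=1271820
6. interest=⌊1271820·56/10000⌋=7122; principal=45216-7122=38094; balance=1271820-38094=1233726
7. interest=⌊1233726·56/10000⌋=6908; principal=45216-6908=38308; balance=1233726-38308=1195418
8. interest=⌊1195418·56/10000⌋=6694; principal=45216-6694=38522; balance=1195418-38522=1156896
9. interest=⌊1156896·56/10000⌋=6478; principal=45216-6478=38738; balance=1156896-38738=1118158
10. interest=⌊1118158·56/10000⌋=6261; principal=45216-6261=38955; balance=1118158-38955=1079203
11. interest=⌊1079203·56/10000⌋=6043; principal=45216-6043=39173; balance=1079203-39173=1040030
12. interest=⌊1040030·56/10000⌋=5824; principal=45216-5824=39392; balance=1040030-39392=1000638
13. interest=⌊1000638·56/10000⌋=5603; principal=45216-5603=39613; balance=1000638-39613=961025
14. interest=⌊961025·56/10000⌋=5381; principal=45216-5381=39835; balance=961025-39835=921190
15. interest=⌊921190·56/10000⌋=5158; principal=45216-5158=40058; balance=921190-40058=881132
16. interest=⌊881132·56/10000⌋=4934; principal=45216-4934=40282; balance=881132-40282=840850
17. interest=⌊840850·56/10000⌋=4708; principal=45216-4708=40508; balance=840850-40508=800342
18. interest=⌊800342·56/10000⌋=4481; principal=45216-4481=40735; balance=800342-40735=759607
19. interest=⌊759607·56/10000⌋=4253; principal=45216-4253=40963; balance=759607-40963=718644
20. interest=⌊718644·56/10000⌋=4024; principal=45216-4024=41192; balance=718644-41192=677452
21. interest=⌊677452·56/10000⌋=3793; principal=45216-3793=41423; balance=677452-41423=636029
22. interest=⌊636029·56/10000⌋=3561; principal=45216-3561=41655; balance=636029-41655=594374
23. interest=⌊594374·56/10000⌋=3328; principal=45216-3328=41888; balance=594374-41888=552486
24. interest=⌊552486·56/10000⌋=3093; principal=45216-3093=42123; balance=552486-42123=510363
25. interest=⌊510363·56/10000⌋=2858; principal=45216-2858=42358; balance=510363-42358=468005
26. interest=⌊468005·56/10000⌋=2620; principal=45216-2620=42596; balance=468005-42596=425409
27. interest=⌊425409·56/10000⌋=2382; principal=45216-2382=42834; balance=425409-42834=382575
28. interest=⌊382575·56/10000⌋=2142; principal=45216-2142=43074; balance=382575-43074=339501
29. interest=⌊339501·56/10000⌋=1901; principal=45216-1901=43315; balance=339501-43315=296186
30. interest=⌊296186·56/10000⌋=1658; principal=45216-1658=43558; balance=296186-43558=252628
31. interest=⌊252628·56/10000⌋=1414; principal=45216-1414=43802; balance=252628-43802=208826
32. interest=⌊208826·56/10000⌋=1169; principal=45216-1169=44047; balance=208826-44047=164779
33. interest=⌊164779·56/10000⌋=922; principal=45216-922=44294; balance=164779-44294=120485
34. interest=⌊120485·56/10000⌋=674; principal=45216-674=44542; balance=120485-44542=75943
35. interest=⌊75943·56/10000⌋=425; principal=45216-425=44791; balance=75943-44791=31152
36. interest=⌊31152·56/10000⌋=174; principal=min(45216-174,31152)=31152; balance=31152-31152=0

1 8171 37045 1422087
2 7963 37253 1384834
3 7755 37461 1347373
4 7545 37671 1309702
5 7334 37882 1271820
6 7122 38094 1233726
7 6908 38308 1195418
8 6694 38522 1156896
9 6478 38738 1118158
10 6261 38955 1079203
11 6043 39173 1040030
12 5824 39392 1000638
13 5603 39613 961025
14 5381 39835 921190
15 5158 40058 881132
16 4934 40282 840850
17 4708 40508 800342
18 4481 40735 759607
19 4253 40963 718644
20 4024 41192 677452
21 3793 41423 636029
22 3561 41655 594374
23 3328 41888 552486
24 3093 42123 510363
25 2858 42358 468005
26 2620 42596 425409
27 2382 42834 382575
28 2142 43074 339501
29 1901 43315 296186
30 1658 43558 252628
31 1414 43802 208826
32 1169 44047 164779
33 922 44294 120485
34 674 44542 75943
35 425 44791 31152
36 174 31152 0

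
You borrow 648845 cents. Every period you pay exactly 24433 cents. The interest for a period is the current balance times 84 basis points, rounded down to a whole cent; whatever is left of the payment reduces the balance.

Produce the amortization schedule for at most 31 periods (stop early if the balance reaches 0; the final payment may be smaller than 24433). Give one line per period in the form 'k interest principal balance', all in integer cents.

1 5450 18983 629862
2 5290 19143 610719
3 5130 19303 591416
4 4967 19466 571950
5 4804 19629 552321
6 4639 19794 532527
7 4473 19960 512567
8 4305 20128 492439
9 4136 20297 472142
10 3965 20468 451674
11 3794 20639 431035
12 3620 20813 410222
13 3445 20988 389234
14 3269 21164 368070
15 3091 21342 346728
16 2912 21521 325207
17 2731 21702 303505
18 2549 21884 281621
19 2365 22068 259553
20 2180 22253 237300
21 1993 22440 214860
22 1804 22629 192231
23 1614 22819 169412
24 1423 23010 146402
25 1229 23204 123198
26 1034 23399 99799
27 838 23595 76204
28 640 23793 52411
29 440 23993 28418
30 238 24195 4223
31 35 4223 0

1. interest=⌊648845·84/10000⌋=5450; principal=24433-5450=18983; balance=648845-18983=629862
2. interest=⌊629862·84/10000⌋=5290; principal=24433-5290=19143; balance=629862-19143=610719
3. interest=⌊610719·84/10000⌋=5130; principal=24433-5130=19303; balance=610719-19303=591416
4. interest=⌊591416·84/10000⌋=4967; principal=24433-4967=19466; balance=591416-19466=571950
5. interest=⌊571950·84/10000⌋=4804; principal=24433-4804=19629; balance=571950-19629=552321
6. interest=⌊552321·84/10000⌋=4639; principal=24433-4639=19794; balance=552321-19794=532527
7. interest=⌊532527·84/10000⌋=4473; principal=24433-4473=19960; balance=532527-19960=512567
8. interest=⌊512567·84/10000⌋=4305; principal=24433-4305=20128; balance=512567-20128=492439
9. interest=⌊492439·84/10000⌋=4136; principal=24433-4136=20297; balance=492439-20297=472142
10. interest=⌊472142·84/10000⌋=3965; principal=24433-3965=20468; balance=472142-20468=451674
11. interest=⌊451674·84/10000⌋=3794; principal=24433-3794=20639; balance=451674-20639=431035
12. interest=⌊431035·84/10000⌋=3620; principal=24433-3620=20813; balance=431035-20813=410222
13. interest=⌊410222·84/10000⌋=3445; principal=24433-3445=20988; balance=410222-20988=389234
14. interest=⌊389234·84/10000⌋=3269; principal=24433-3269=21164; balance=389234-21164=368070
15. interest=⌊368070·84/10000⌋=3091; principal=24433-3091=21342; balance=368070-21342=346728
16. interest=⌊346728·84/10000⌋=2912; principal=24433-2912=21521; balance=346728-21521=325207
17. interest=⌊325207·84/10000⌋=2731; principal=24433-2731=21702; balance=325207-21702=303505
18. interest=⌊303505·84/10000⌋=2549; principal=24433-2549=21884; balance=303505-21884=281621
19. interest=⌊281621·84/10000⌋=2365; principal=24433-2365=22068; balance=281621-22068=259553
20. interest=⌊259553·84/10000⌋=2180; principal=24433-2180=22253; balance=259553-22253=237300
21. interest=⌊237300·84/10000⌋=1993; principal=24433-1993=22440; balance=237300-22440=214860
22. interest=⌊214860·84/10000⌋=1804; principal=24433-1804=22629; balance=214860-22629=192231
23. interest=⌊192231·84/10000⌋=1614; principal=24433-1614=22819; balance=192231-22819=169412
24. interest=⌊169412·84/10000⌋=1423; principal=24433-1423=23010; balance=169412-23010=146402
25. interest=⌊146402·84/10000⌋=1229; principal=24433-1229=23204; balance=146402-23204=123198
26. interest=⌊123198·84/10000⌋=1034; principal=24433-1034=23399; balance=123198-23399=99799
27. interest=⌊99799·84/10000⌋=838; principal=24433-838=23595; balance=99799-23595=76204
28. interest=⌊76204·84/10000⌋=640; principal=24433-640=23793; balance=76204-23793=52411
29. interest=⌊52411·84/10000⌋=440; principal=24433-440=23993; balance=52411-23993=28418
30. interest=⌊28418·84/10000⌋=238; principal=24433-238=24195; balance=28418-24195=4223
31. interest=⌊4223·84/10000⌋=35; principal=min(24433-35,4223)=4223; balance=4223-4223=0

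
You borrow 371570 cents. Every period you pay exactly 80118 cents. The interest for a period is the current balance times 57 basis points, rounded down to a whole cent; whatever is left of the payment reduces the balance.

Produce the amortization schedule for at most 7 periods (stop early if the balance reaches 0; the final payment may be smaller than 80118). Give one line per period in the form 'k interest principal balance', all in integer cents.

1. interest=⌊371570·57/10000⌋=2117; principal=80118-2117=78001; balance=371570-78001=293569
2. interest=⌊293569·57/10000⌋=1673; principal=80118-1673=78445; balance=293569-78445=215124
3. interest=⌊215124·57/10000⌋=1226; principal=80118-1226=78892; balance=215124-78892=136232
4. interest=⌊136232·57/10000⌋=776; principal=80118-776=79342; balance=136232-79342=56890
5. interest=⌊56890·57/10000⌋=324; principal=min(80118-324,56890)=56890; balance=56890-56890=0

1 2117 78001 293569
2 1673 78445 215124
3 1226 78892 136232
4 776 79342 56890
5 324 56890 0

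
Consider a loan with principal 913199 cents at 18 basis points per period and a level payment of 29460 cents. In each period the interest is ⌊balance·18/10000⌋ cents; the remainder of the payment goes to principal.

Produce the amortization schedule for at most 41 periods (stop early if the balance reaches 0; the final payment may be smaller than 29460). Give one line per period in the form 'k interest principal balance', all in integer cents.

1 1643 27817 885382
2 1593 27867 857515
3 1543 27917 829598
4 1493 27967 801631
5 1442 28018 773613
6 1392 28068 745545
7 1341 28119 717426
8 1291 28169 689257
9 1240 28220 661037
10 1189 28271 632766
11 1138 28322 604444
12 1087 28373 576071
13 1036 28424 547647
14 985 28475 519172
15 934 28526 490646
16 883 28577 462069
17 831 28629 433440
18 780 28680 404760
19 728 28732 376028
20 676 28784 347244
21 625 28835 318409
22 573 28887 289522
23 521 28939 260583
24 469 28991 231592
25 416 29044 202548
26 364 29096 173452
27 312 29148 144304
28 259 29201 115103
29 207 29253 85850
30 154 29306 56544
31 101 29359 27185
32 48 27185 0

1. interest=⌊913199·18/10000⌋=1643; principal=29460-1643=27817; balance=913199-27817=885382
2. interest=⌊885382·18/10000⌋=1593; principal=29460-1593=27867; balance=885382-27867=857515
3. interest=⌊857515·18/10000⌋=1543; principal=29460-1543=27917; balance=857515-27917=829598
4. interest=⌊829598·18/10000⌋=1493; principal=29460-1493=27967; balance=829598-27967=801631
5. interest=⌊801631·18/10000⌋=1442; principal=29460-1442=28018; balance=801631-28018=773613
6. interest=⌊773613·18/10000⌋=1392; principal=29460-1392=28068; balance=773613-28068=745545
7. interest=⌊745545·18/10000⌋=1341; principal=29460-1341=28119; balance=745545-28119=717426
8. interest=⌊717426·18/10000⌋=1291; principal=29460-1291=28169; balance=717426-28169=689257
9. interest=⌊689257·18/10000⌋=1240; principal=29460-1240=28220; balance=689257-28220=661037
10. interest=⌊661037·18/10000⌋=1189; principal=29460-1189=28271; balance=661037-28271=632766
11. interest=⌊632766·18/10000⌋=1138; principal=29460-1138=28322; balance=632766-28322=604444
12. interest=⌊604444·18/10000⌋=1087; principal=29460-1087=28373; balance=604444-28373=576071
13. interest=⌊576071·18/10000⌋=1036; principal=29460-1036=28424; balance=576071-28424=547647
14. interest=⌊547647·18/10000⌋=985; principal=29460-985=28475; balance=547647-28475=519172
15. interest=⌊519172·18/10000⌋=934; principal=29460-934=28526; balance=519172-28526=490646
16. interest=⌊490646·18/10000⌋=883; principal=29460-883=28577; balance=490646-28577=462069
17. interest=⌊462069·18/10000⌋=831; principal=29460-831=28629; balance=462069-28629=433440
18. interest=⌊433440·18/10000⌋=780; principal=29460-780=28680; balance=433440-28680=404760
19. interest=⌊404760·18/10000⌋=728; principal=29460-728=28732; balance=404760-28732=376028
20. interest=⌊376028·18/10000⌋=676; principal=29460-676=28784; balance=376028-28784=347244
21. interest=⌊347244·18/10000⌋=625; principal=29460-625=28835; balance=347244-28835=318409
22. interest=⌊318409·18/10000⌋=573; principal=29460-573=28887; balance=318409-28887=289522
23. interest=⌊289522·18/10000⌋=521; principal=29460-521=28939; balance=289522-28939=260583
24. interest=⌊260583·18/10000⌋=469; principal=29460-469=28991; balance=260583-28991=231592
25. interest=⌊231592·18/10000⌋=416; principal=29460-416=29044; balance=231592-29044=202548
26. interest=⌊202548·18/10000⌋=364; principal=29460-364=29096; balance=202548-29096=173452
27. interest=⌊173452·18/10000⌋=312; principal=29460-312=29148; balance=173452-29148=144304
28. interest=⌊144304·18/10000⌋=259; principal=29460-259=29201; balance=144304-29201=115103
29. interest=⌊115103·18/10000⌋=207; principal=29460-207=29253; balance=115103-29253=85850
30. interest=⌊85850·18/10000⌋=154; principal=29460-154=29306; balance=85850-29306=56544
31. interest=⌊56544·18/10000⌋=101; principal=29460-101=29359; balance=56544-29359=27185
32. interest=⌊27185·18/10000⌋=48; principal=min(29460-48,27185)=27185; balance=27185-27185=0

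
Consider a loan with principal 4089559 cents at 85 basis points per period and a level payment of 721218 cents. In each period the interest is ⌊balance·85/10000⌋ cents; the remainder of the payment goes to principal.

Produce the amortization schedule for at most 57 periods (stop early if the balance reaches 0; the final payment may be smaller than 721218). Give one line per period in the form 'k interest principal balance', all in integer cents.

1 34761 686457 3403102
2 28926 692292 2710810
3 23041 698177 2012633
4 17107 704111 1308522
5 11122 710096 598426
6 5086 598426 0

1. interest=⌊4089559·85/10000⌋=34761; principal=721218-34761=686457; balance=4089559-686457=3403102
2. interest=⌊3403102·85/10000⌋=28926; principal=721218-28926=692292; balance=3403102-692292=2710810
3. interest=⌊2710810·85/10000⌋=23041; principal=721218-23041=698177; balance=2710810-698177=2012633
4. interest=⌊2012633·85/10000⌋=17107; principal=721218-17107=704111; balance=2012633-704111=1308522
5. interest=⌊1308522·85/10000⌋=11122; principal=721218-11122=710096; balance=1308522-710096=598426
6. interest=⌊598426·85/10000⌋=5086; principal=min(721218-5086,598426)=598426; balance=598426-598426=0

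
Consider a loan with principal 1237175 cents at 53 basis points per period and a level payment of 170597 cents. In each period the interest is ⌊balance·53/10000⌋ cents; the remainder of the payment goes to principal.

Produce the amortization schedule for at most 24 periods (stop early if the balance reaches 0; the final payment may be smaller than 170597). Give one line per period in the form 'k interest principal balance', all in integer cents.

1 6557 164040 1073135
2 5687 164910 908225
3 4813 165784 742441
4 3934 166663 575778
5 3051 167546 408232
6 2163 168434 239798
7 1270 169327 70471
8 373 70471 0

1. interest=⌊1237175·53/10000⌋=6557; principal=170597-6557=164040; balance=1237175-164040=1073135
2. interest=⌊1073135·53/10000⌋=5687; principal=170597-5687=164910; balance=1073135-164910=908225
3. interest=⌊908225·53/10000⌋=4813; principal=170597-4813=165784; balance=908225-165784=742441
4. interest=⌊742441·53/10000⌋=3934; principal=170597-3934=166663; balance=742441-166663=575778
5. interest=⌊575778·53/10000⌋=3051; principal=170597-3051=167546; balance=575778-167546=408232
6. interest=⌊408232·53/10000⌋=2163; principal=170597-2163=168434; balance=408232-168434=239798
7. interest=⌊239798·53/10000⌋=1270; principal=170597-1270=169327; balance=239798-169327=70471
8. interest=⌊70471·53/10000⌋=373; principal=min(170597-373,70471)=70471; balance=70471-70471=0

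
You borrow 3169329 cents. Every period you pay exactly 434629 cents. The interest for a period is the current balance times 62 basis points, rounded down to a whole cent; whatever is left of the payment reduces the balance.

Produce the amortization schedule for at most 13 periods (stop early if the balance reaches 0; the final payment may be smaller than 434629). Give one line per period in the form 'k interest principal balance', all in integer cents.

1. interest=⌊3169329·62/10000⌋=19649; principal=434629-19649=414980; balance=3169329-414980=2754349
2. interest=⌊2754349·62/10000⌋=17076; principal=434629-17076=417553; balance=2754349-417553=2336796
3. interest=⌊2336796·62/10000⌋=14488; principal=434629-14488=420141; balance=2336796-420141=1916655
4. interest=⌊1916655·62/10000⌋=11883; principal=434629-11883=422746; balance=1916655-422746=1493909
5. interest=⌊1493909·62/10000⌋=9262; principal=434629-9262=425367; balance=1493909-425367=1068542
6. interest=⌊1068542·62/10000⌋=6624; principal=434629-6624=428005; balance=1068542-428005=640537
7. interest=⌊640537·62/10000⌋=3971; principal=434629-3971=430658; balance=640537-430658=209879
8. interest=⌊209879·62/10000⌋=1301; principal=min(434629-1301,209879)=209879; balance=209879-209879=0

1 19649 414980 2754349
2 17076 417553 2336796
3 14488 420141 1916655
4 11883 422746 1493909
5 9262 425367 1068542
6 6624 428005 640537
7 3971 430658 209879
8 1301 209879 0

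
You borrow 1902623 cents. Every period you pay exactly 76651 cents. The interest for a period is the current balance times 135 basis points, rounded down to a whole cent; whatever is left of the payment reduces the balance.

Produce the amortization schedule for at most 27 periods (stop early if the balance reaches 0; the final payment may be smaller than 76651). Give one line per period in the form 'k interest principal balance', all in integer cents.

1 25685 50966 1851657
2 24997 51654 1800003
3 24300 52351 1747652
4 23593 53058 1694594
5 22877 53774 1640820
6 22151 54500 1586320
7 21415 55236 1531084
8 20669 55982 1475102
9 19913 56738 1418364
10 19147 57504 1360860
11 18371 58280 1302580
12 17584 59067 1243513
13 16787 59864 1183649
14 15979 60672 1122977
15 15160 61491 1061486
16 14330 62321 999165
17 13488 63163 936002
18 12636 64015 871987
19 11771 64880 807107
20 10895 65756 741351
21 10008 66643 674708
22 9108 67543 607165
23 8196 68455 538710
24 7272 69379 469331
25 6335 70316 399015
26 5386 71265 327750
27 4424 72227 255523

1. interest=⌊1902623·135/10000⌋=25685; principal=76651-25685=50966; balance=1902623-50966=1851657
2. interest=⌊1851657·135/10000⌋=24997; principal=76651-24997=51654; balance=1851657-51654=1800003
3. interest=⌊1800003·135/10000⌋=24300; principal=76651-24300=52351; balance=1800003-52351=1747652
4. interest=⌊1747652·135/10000⌋=23593; principal=76651-23593=53058; balance=1747652-53058=1694594
5. interest=⌊1694594·135/10000⌋=22877; principal=76651-22877=53774; balance=1694594-53774=1640820
6. interest=⌊1640820·135/10000⌋=22151; principal=76651-22151=54500; balance=1640820-54500=1586320
7. interest=⌊1586320·135/10000⌋=21415; principal=76651-21415=55236; balance=1586320-55236=1531084
8. interest=⌊1531084·135/10000⌋=20669; principal=76651-20669=55982; balance=1531084-55982=1475102
9. interest=⌊1475102·135/10000⌋=19913; principal=76651-19913=56738; balance=1475102-56738=1418364
10. interest=⌊1418364·135/10000⌋=19147; principal=76651-19147=57504; balance=1418364-57504=1360860
11. interest=⌊1360860·135/10000⌋=18371; principal=76651-18371=58280; balance=1360860-58280=1302580
12. interest=⌊1302580·135/10000⌋=17584; principal=76651-17584=59067; balance=1302580-59067=1243513
13. interest=⌊1243513·135/10000⌋=16787; principal=76651-16787=59864; balance=1243513-59864=1183649
14. interest=⌊1183649·135/10000⌋=15979; principal=76651-15979=60672; balance=1183649-60672=1122977
15. interest=⌊1122977·135/10000⌋=15160; principal=76651-15160=61491; balance=1122977-61491=1061486
16. interest=⌊1061486·135/10000⌋=14330; principal=76651-14330=62321; balance=1061486-62321=999165
17. interest=⌊999165·135/10000⌋=13488; principal=76651-13488=63163; balance=999165-63163=936002
18. interest=⌊936002·135/10000⌋=12636; principal=76651-12636=64015; balance=936002-64015=871987
19. interest=⌊871987·135/10000⌋=11771; principal=76651-11771=64880; balance=871987-64880=807107
20. interest=⌊807107·135/10000⌋=10895; principal=76651-10895=65756; balance=807107-65756=741351
21. interest=⌊741351·135/10000⌋=10008; principal=76651-10008=66643; balance=741351-66643=674708
22. interest=⌊674708·135/10000⌋=9108; principal=76651-9108=67543; balance=674708-67543=607165
23. interest=⌊607165·135/10000⌋=8196; principal=76651-8196=68455; balance=607165-68455=538710
24. interest=⌊538710·135/10000⌋=7272; principal=76651-7272=69379; balance=538710-69379=469331
25. interest=⌊469331·135/10000⌋=6335; principal=76651-6335=70316; balance=469331-70316=399015
26. interest=⌊399015·135/10000⌋=5386; principal=76651-5386=71265; balance=399015-71265=327750
27. interest=⌊327750·135/10000⌋=4424; principal=76651-4424=72227; balance=327750-72227=255523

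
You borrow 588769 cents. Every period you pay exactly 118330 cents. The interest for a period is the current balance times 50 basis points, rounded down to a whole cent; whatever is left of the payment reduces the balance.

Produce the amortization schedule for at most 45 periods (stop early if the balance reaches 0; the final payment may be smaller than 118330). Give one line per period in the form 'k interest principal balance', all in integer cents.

1. interest=⌊588769·50/10000⌋=2943; principal=118330-2943=115387; balance=588769-115387=473382
2. interest=⌊473382·50/10000⌋=2366; principal=118330-2366=115964; balance=473382-115964=357418
3. interest=⌊357418·50/10000⌋=1787; principal=118330-1787=116543; balance=357418-116543=240875
4. interest=⌊240875·50/10000⌋=1204; principal=118330-1204=117126; balance=240875-117126=123749
5. interest=⌊123749·50/10000⌋=618; principal=118330-618=117712; balance=123749-117712=6037
6. interest=⌊6037·50/10000⌋=30; principal=min(118330-30,6037)=6037; balance=6037-6037=0

1 2943 115387 473382
2 2366 115964 357418
3 1787 116543 240875
4 1204 117126 123749
5 618 117712 6037
6 30 6037 0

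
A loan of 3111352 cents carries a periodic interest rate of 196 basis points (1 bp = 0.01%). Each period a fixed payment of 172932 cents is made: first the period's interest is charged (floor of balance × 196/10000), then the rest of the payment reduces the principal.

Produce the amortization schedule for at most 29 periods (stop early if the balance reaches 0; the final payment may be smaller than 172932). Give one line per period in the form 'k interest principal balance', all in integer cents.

1. interest=⌊3111352·196/10000⌋=60982; principal=172932-60982=111950; balance=3111352-111950=2999402
2. interest=⌊2999402·196/10000⌋=58788; principal=172932-58788=114144; balance=2999402-114144=2885258
3. interest=⌊2885258·196/10000⌋=56551; principal=172932-56551=116381; balance=2885258-116381=2768877
4. interest=⌊2768877·196/10000⌋=54269; principal=172932-54269=118663; balance=2768877-118663=2650214
5. interest=⌊2650214·196/10000⌋=51944; principal=172932-51944=120988; balance=2650214-120988=2529226
6. interest=⌊2529226·196/10000⌋=49572; principal=172932-49572=123360; balance=2529226-123360=2405866
7. interest=⌊2405866·196/10000⌋=47154; principal=172932-47154=125778; balance=2405866-125778=2280088
8. interest=⌊2280088·196/10000⌋=44689; principal=172932-44689=128243; balance=2280088-128243=2151845
9. interest=⌊2151845·196/10000⌋=42176; principal=172932-42176=130756; balance=2151845-130756=2021089
10. interest=⌊2021089·196/10000⌋=39613; principal=172932-39613=133319; balance=2021089-133319=1887770
11. interest=⌊1887770·196/10000⌋=37000; principal=172932-37000=135932; balance=1887770-135932=1751838
12. interest=⌊1751838·196/10000⌋=34336; principal=172932-34336=138596; balance=1751838-138596=1613242
13. interest=⌊1613242·196/10000⌋=31619; principal=172932-31619=141313; balance=1613242-141313=1471929
14. interest=⌊1471929·196/10000⌋=28849; principal=172932-28849=144083; balance=1471929-144083=1327846
15. interest=⌊1327846·196/10000⌋=26025; principal=172932-26025=146907; balance=1327846-146907=1180939
16. interest=⌊1180939·196/10000⌋=23146; principal=172932-23146=149786; balance=1180939-149786=1031153
17. interest=⌊1031153·196/10000⌋=20210; principal=172932-20210=152722; balance=1031153-152722=878431
18. interest=⌊878431·196/10000⌋=17217; principal=172932-17217=155715; balance=878431-155715=722716
19. interest=⌊722716·196/10000⌋=14165; principal=172932-14165=158767; balance=722716-158767=563949
20. interest=⌊563949·196/10000⌋=11053; principal=172932-11053=161879; balance=563949-161879=402070
21. interest=⌊402070·196/10000⌋=7880; principal=172932-7880=165052; balance=402070-165052=237018
22. interest=⌊237018·196/10000⌋=4645; principal=172932-4645=168287; balance=237018-168287=68731
23. interest=⌊68731·196/10000⌋=1347; principal=min(172932-1347,68731)=68731; balance=68731-68731=0

1 60982 111950 2999402
2 58788 114144 2885258
3 56551 116381 2768877
4 54269 118663 2650214
5 51944 120988 2529226
6 49572 123360 2405866
7 47154 125778 2280088
8 44689 128243 2151845
9 42176 130756 2021089
10 39613 133319 1887770
11 37000 135932 1751838
12 34336 138596 1613242
13 31619 141313 1471929
14 28849 144083 1327846
15 26025 146907 1180939
16 23146 149786 1031153
17 20210 152722 878431
18 17217 155715 722716
19 14165 158767 563949
20 11053 161879 402070
21 7880 165052 237018
22 4645 168287 68731
23 1347 68731 0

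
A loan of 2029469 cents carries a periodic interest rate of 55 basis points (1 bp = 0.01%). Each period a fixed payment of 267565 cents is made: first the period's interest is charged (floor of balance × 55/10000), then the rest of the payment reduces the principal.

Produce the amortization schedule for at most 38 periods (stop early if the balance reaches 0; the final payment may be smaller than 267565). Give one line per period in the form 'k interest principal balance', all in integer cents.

1 11162 256403 1773066
2 9751 257814 1515252
3 8333 259232 1256020
4 6908 260657 995363
5 5474 262091 733272
6 4032 263533 469739
7 2583 264982 204757
8 1126 204757 0

1. interest=⌊2029469·55/10000⌋=11162; principal=267565-11162=256403; balance=2029469-256403=1773066
2. interest=⌊1773066·55/10000⌋=9751; principal=267565-9751=257814; balance=1773066-257814=1515252
3. interest=⌊1515252·55/10000⌋=8333; principal=267565-8333=259232; balance=1515252-259232=1256020
4. interest=⌊1256020·55/10000⌋=6908; principal=267565-6908=260657; balance=1256020-260657=995363
5. interest=⌊995363·55/10000⌋=5474; principal=267565-5474=262091; balance=995363-262091=733272
6. interest=⌊733272·55/10000⌋=4032; principal=267565-4032=263533; balance=733272-263533=469739
7. interest=⌊469739·55/10000⌋=2583; principal=267565-2583=264982; balance=469739-264982=204757
8. interest=⌊204757·55/10000⌋=1126; principal=min(267565-1126,204757)=204757; balance=204757-204757=0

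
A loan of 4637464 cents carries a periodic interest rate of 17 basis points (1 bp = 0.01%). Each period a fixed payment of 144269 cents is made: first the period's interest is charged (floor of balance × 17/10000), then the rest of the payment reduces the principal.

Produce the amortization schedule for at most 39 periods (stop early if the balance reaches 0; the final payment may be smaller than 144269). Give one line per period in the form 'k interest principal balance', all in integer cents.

1. interest=⌊4637464·17/10000⌋=7883; principal=144269-7883=136386; balance=4637464-136386=4501078
2. interest=⌊4501078·17/10000⌋=7651; principal=144269-7651=136618; balance=4501078-136618=4364460
3. interest=⌊4364460·17/10000⌋=7419; principal=144269-7419=136850; balance=4364460-136850=4227610
4. interest=⌊4227610·17/10000⌋=7186; principal=144269-7186=137083; balance=4227610-137083=4090527
5. interest=⌊4090527·17/10000⌋=6953; principal=144269-6953=137316; balance=4090527-137316=3953211
6. interest=⌊3953211·17/10000⌋=6720; principal=144269-6720=137549; balance=3953211-137549=3815662
7. interest=⌊3815662·17/10000⌋=6486; principal=144269-6486=137783; balance=3815662-137783=3677879
8. interest=⌊3677879·17/10000⌋=6252; principal=144269-6252=138017; balance=3677879-138017=3539862
9. interest=⌊3539862·17/10000⌋=6017; principal=144269-6017=138252; balance=3539862-138252=3401610
10. interest=⌊3401610·17/10000⌋=5782; principal=144269-5782=138487; balance=3401610-138487=3263123
11. interest=⌊3263123·17/10000⌋=5547; principal=144269-5547=138722; balance=3263123-138722=3124401
12. interest=⌊3124401·17/10000⌋=5311; principal=144269-5311=138958; balance=3124401-138958=2985443
13. interest=⌊2985443·17/10000⌋=5075; principal=144269-5075=139194; balance=2985443-139194=2846249
14. interest=⌊2846249·17/10000⌋=4838; principal=144269-4838=139431; balance=2846249-139431=2706818
15. interest=⌊2706818·17/10000⌋=4601; principal=144269-4601=139668; balance=2706818-139668=2567150
16. interest=⌊2567150·17/10000⌋=4364; principal=144269-4364=139905; balance=2567150-139905=2427245
17. interest=⌊2427245·17/10000⌋=4126; principal=144269-4126=140143; balance=2427245-140143=2287102
18. interest=⌊2287102·17/10000⌋=3888; principal=144269-3888=140381; balance=2287102-140381=2146721
19. interest=⌊2146721·17/10000⌋=3649; principal=144269-3649=140620; balance=2146721-140620=2006101
20. interest=⌊2006101·17/10000⌋=3410; principal=144269-3410=140859; balance=2006101-140859=1865242
21. interest=⌊1865242·17/10000⌋=3170; principal=144269-3170=141099; balance=1865242-141099=1724143
22. interest=⌊1724143·17/10000⌋=2931; principal=144269-2931=141338; balance=1724143-141338=1582805
23. interest=⌊1582805·17/10000⌋=2690; principal=144269-2690=141579; balance=1582805-141579=1441226
24. interest=⌊1441226·17/10000⌋=2450; principal=144269-2450=141819; balance=1441226-141819=1299407
25. interest=⌊1299407·17/10000⌋=2208; principal=144269-2208=142061; balance=1299407-142061=1157346
26. interest=⌊1157346·17/10000⌋=1967; principal=144269-1967=142302; balance=1157346-142302=1015044
27. interest=⌊1015044·17/10000⌋=1725; principal=144269-1725=142544; balance=1015044-142544=872500
28. interest=⌊872500·17/10000⌋=1483; principal=144269-1483=142786; balance=872500-142786=729714
29. interest=⌊729714·17/10000⌋=1240; principal=144269-1240=143029; balance=729714-143029=586685
30. interest=⌊586685·17/10000⌋=997; principal=144269-997=143272; balance=586685-143272=443413
31. interest=⌊443413·17/10000⌋=753; principal=144269-753=143516; balance=443413-143516=299897
32. interest=⌊299897·17/10000⌋=509; principal=144269-509=143760; balance=299897-143760=156137
33. interest=⌊156137·17/10000⌋=265; principal=144269-265=144004; balance=156137-144004=12133
34. interest=⌊12133·17/10000⌋=20; principal=min(144269-20,12133)=12133; balance=12133-12133=0

1 7883 136386 4501078
2 7651 136618 4364460
3 7419 136850 4227610
4 7186 137083 4090527
5 6953 137316 3953211
6 6720 137549 3815662
7 6486 137783 3677879
8 6252 138017 3539862
9 6017 138252 3401610
10 5782 138487 3263123
11 5547 138722 3124401
12 5311 138958 2985443
13 5075 139194 2846249
14 4838 139431 2706818
15 4601 139668 2567150
16 4364 139905 2427245
17 4126 140143 2287102
18 3888 140381 2146721
19 3649 140620 2006101
20 3410 140859 1865242
21 3170 141099 1724143
22 2931 141338 1582805
23 2690 141579 1441226
24 2450 141819 1299407
25 2208 142061 1157346
26 1967 142302 1015044
27 1725 142544 872500
28 1483 142786 729714
29 1240 143029 586685
30 997 143272 443413
31 753 143516 299897
32 509 143760 156137
33 265 144004 12133
34 20 12133 0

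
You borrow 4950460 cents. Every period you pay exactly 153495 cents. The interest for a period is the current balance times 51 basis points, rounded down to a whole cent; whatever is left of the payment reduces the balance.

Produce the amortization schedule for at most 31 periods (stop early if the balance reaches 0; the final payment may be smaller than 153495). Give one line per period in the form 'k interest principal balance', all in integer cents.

1 25247 128248 4822212
2 24593 128902 4693310
3 23935 129560 4563750
4 23275 130220 4433530
5 22611 130884 4302646
6 21943 131552 4171094
7 21272 132223 4038871
8 20598 132897 3905974
9 19920 133575 3772399
10 19239 134256 3638143
11 18554 134941 3503202
12 17866 135629 3367573
13 17174 136321 3231252
14 16479 137016 3094236
15 15780 137715 2956521
16 15078 138417 2818104
17 14372 139123 2678981
18 13662 139833 2539148
19 12949 140546 2398602
20 12232 141263 2257339
21 11512 141983 2115356
22 10788 142707 1972649
23 10060 143435 1829214
24 9328 144167 1685047
25 8593 144902 1540145
26 7854 145641 1394504
27 7111 146384 1248120
28 6365 147130 1100990
29 5615 147880 953110
30 4860 148635 804475
31 4102 149393 655082

1. interest=⌊4950460·51/10000⌋=25247; principal=153495-25247=128248; balance=4950460-128248=4822212
2. interest=⌊4822212·51/10000⌋=24593; principal=153495-24593=128902; balance=4822212-128902=4693310
3. interest=⌊4693310·51/10000⌋=23935; principal=153495-23935=129560; balance=4693310-129560=4563750
4. interest=⌊4563750·51/10000⌋=23275; principal=153495-23275=130220; balance=4563750-130220=4433530
5. interest=⌊4433530·51/10000⌋=22611; principal=153495-22611=130884; balance=4433530-130884=4302646
6. interest=⌊4302646·51/10000⌋=21943; principal=153495-21943=131552; balance=4302646-131552=4171094
7. interest=⌊4171094·51/10000⌋=21272; principal=153495-21272=132223; balance=4171094-132223=4038871
8. interest=⌊4038871·51/10000⌋=20598; principal=153495-20598=132897; balance=4038871-132897=3905974
9. interest=⌊3905974·51/10000⌋=19920; principal=153495-19920=133575; balance=3905974-133575=3772399
10. interest=⌊3772399·51/10000⌋=19239; principal=153495-19239=134256; balance=3772399-134256=3638143
11. interest=⌊3638143·51/10000⌋=18554; principal=153495-18554=134941; balance=3638143-134941=3503202
12. interest=⌊3503202·51/10000⌋=17866; principal=153495-17866=135629; balance=3503202-135629=3367573
13. interest=⌊3367573·51/10000⌋=17174; principal=153495-17174=136321; balance=3367573-136321=3231252
14. interest=⌊3231252·51/10000⌋=16479; principal=153495-16479=137016; balance=3231252-137016=3094236
15. interest=⌊3094236·51/10000⌋=15780; principal=153495-15780=137715; balance=3094236-137715=2956521
16. interest=⌊2956521·51/10000⌋=15078; principal=153495-15078=138417; balance=2956521-138417=2818104
17. interest=⌊2818104·51/10000⌋=14372; principal=153495-14372=139123; balance=2818104-139123=2678981
18. interest=⌊2678981·51/10000⌋=13662; principal=153495-13662=139833; balance=2678981-139833=2539148
19. interest=⌊2539148·51/10000⌋=12949; principal=153495-12949=140546; balance=2539148-140546=2398602
20. interest=⌊2398602·51/10000⌋=12232; principal=153495-12232=141263; balance=2398602-141263=2257339
21. interest=⌊2257339·51/10000⌋=11512; principal=153495-11512=141983; balance=2257339-141983=2115356
22. interest=⌊2115356·51/10000⌋=10788; principal=153495-10788=142707; balance=2115356-142707=1972649
23. interest=⌊1972649·51/10000⌋=10060; principal=153495-10060=143435; balance=1972649-143435=1829214
24. interest=⌊1829214·51/10000⌋=9328; principal=153495-9328=144167; balance=1829214-144167=1685047
25. interest=⌊1685047·51/10000⌋=8593; principal=153495-8593=144902; balance=1685047-144902=1540145
26. interest=⌊1540145·51/10000⌋=7854; principal=153495-7854=145641; balance=1540145-145641=1394504
27. interest=⌊1394504·51/10000⌋=7111; principal=153495-7111=146384; balance=1394504-146384=1248120
28. interest=⌊1248120·51/10000⌋=6365; principal=153495-6365=147130; balance=1248120-147130=1100990
29. interest=⌊1100990·51/10000⌋=5615; principal=153495-5615=147880; balance=1100990-147880=953110
30. interest=⌊953110·51/10000⌋=4860; principal=153495-4860=148635; balance=953110-148635=804475
31. interest=⌊804475·51/10000⌋=4102; principal=153495-4102=149393; balance=804475-149393=655082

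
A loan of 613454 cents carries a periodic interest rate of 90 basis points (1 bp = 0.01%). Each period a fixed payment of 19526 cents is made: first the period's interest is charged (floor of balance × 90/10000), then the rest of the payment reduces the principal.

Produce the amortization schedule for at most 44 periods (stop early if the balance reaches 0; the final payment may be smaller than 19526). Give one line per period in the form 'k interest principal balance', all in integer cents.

1 5521 14005 599449
2 5395 14131 585318
3 5267 14259 571059
4 5139 14387 556672
5 5010 14516 542156
6 4879 14647 527509
7 4747 14779 512730
8 4614 14912 497818
9 4480 15046 482772
10 4344 15182 467590
11 4208 15318 452272
12 4070 15456 436816
13 3931 15595 421221
14 3790 15736 405485
15 3649 15877 389608
16 3506 16020 373588
17 3362 16164 357424
18 3216 16310 341114
19 3070 16456 324658
20 2921 16605 308053
21 2772 16754 291299
22 2621 16905 274394
23 2469 17057 257337
24 2316 17210 240127
25 2161 17365 222762
26 2004 17522 205240
27 1847 17679 187561
28 1688 17838 169723
29 1527 17999 151724
30 1365 18161 133563
31 1202 18324 115239
32 1037 18489 96750
33 870 18656 78094
34 702 18824 59270
35 533 18993 40277
36 362 19164 21113
37 190 19336 1777
38 15 1777 0

1. interest=⌊613454·90/10000⌋=5521; principal=19526-5521=14005; balance=613454-14005=599449
2. interest=⌊599449·90/10000⌋=5395; principal=19526-5395=14131; balance=599449-14131=585318
3. interest=⌊585318·90/10000⌋=5267; principal=19526-5267=14259; balance=585318-14259=571059
4. interest=⌊571059·90/10000⌋=5139; principal=19526-5139=14387; balance=571059-14387=556672
5. interest=⌊556672·90/10000⌋=5010; principal=19526-5010=14516; balance=556672-14516=542156
6. interest=⌊542156·90/10000⌋=4879; principal=19526-4879=14647; balance=542156-14647=527509
7. interest=⌊527509·90/10000⌋=4747; principal=19526-4747=14779; balance=527509-14779=512730
8. interest=⌊512730·90/10000⌋=4614; principal=19526-4614=14912; balance=512730-14912=497818
9. interest=⌊497818·90/10000⌋=4480; principal=19526-4480=15046; balance=497818-15046=482772
10. interest=⌊482772·90/10000⌋=4344; principal=19526-4344=15182; balance=482772-15182=467590
11. interest=⌊467590·90/10000⌋=4208; principal=19526-4208=15318; balance=467590-15318=452272
12. interest=⌊452272·90/10000⌋=4070; principal=19526-4070=15456; balance=452272-15456=436816
13. interest=⌊436816·90/10000⌋=3931; principal=19526-3931=15595; balance=436816-15595=421221
14. interest=⌊421221·90/10000⌋=3790; principal=19526-3790=15736; balance=421221-15736=405485
15. interest=⌊405485·90/10000⌋=3649; principal=19526-3649=15877; balance=405485-15877=389608
16. interest=⌊389608·90/10000⌋=3506; principal=19526-3506=16020; balance=389608-16020=373588
17. interest=⌊373588·90/10000⌋=3362; principal=19526-3362=16164; balance=373588-16164=357424
18. interest=⌊357424·90/10000⌋=3216; principal=19526-3216=16310; balance=357424-16310=341114
19. interest=⌊341114·90/10000⌋=3070; principal=19526-3070=16456; balance=341114-16456=324658
20. interest=⌊324658·90/10000⌋=2921; principal=19526-2921=16605; balance=324658-16605=308053
21. interest=⌊308053·90/10000⌋=2772; principal=19526-2772=16754; balance=308053-16754=291299
22. interest=⌊291299·90/10000⌋=2621; principal=19526-2621=16905; balance=291299-16905=274394
23. interest=⌊274394·90/10000⌋=2469; principal=19526-2469=17057; balance=274394-17057=257337
24. interest=⌊257337·90/10000⌋=2316; principal=19526-2316=17210; balance=257337-17210=240127
25. interest=⌊240127·90/10000⌋=2161; principal=19526-2161=17365; balance=240127-17365=222762
26. interest=⌊222762·90/10000⌋=2004; principal=19526-2004=17522; balance=222762-17522=205240
27. interest=⌊205240·90/10000⌋=1847; principal=19526-1847=17679; balance=205240-17679=187561
28. interest=⌊187561·90/10000⌋=1688; principal=19526-1688=17838; balance=187561-17838=169723
29. interest=⌊169723·90/10000⌋=1527; principal=19526-1527=17999; balance=169723-17999=151724
30. interest=⌊151724·90/10000⌋=1365; principal=19526-1365=18161; balance=151724-18161=133563
31. interest=⌊133563·90/10000⌋=1202; principal=19526-1202=18324; balance=133563-18324=115239
32. interest=⌊115239·90/10000⌋=1037; principal=19526-1037=18489; balance=115239-18489=96750
33. interest=⌊96750·90/10000⌋=870; principal=19526-870=18656; balance=96750-18656=78094
34. interest=⌊78094·90/10000⌋=702; principal=19526-702=18824; balance=78094-18824=59270
35. interest=⌊59270·90/10000⌋=533; principal=19526-533=18993; balance=59270-18993=40277
36. interest=⌊40277·90/10000⌋=362; principal=19526-362=19164; balance=40277-19164=21113
37. interest=⌊21113·90/10000⌋=190; principal=19526-190=19336; balance=21113-19336=1777
38. interest=⌊1777·90/10000⌋=15; principal=min(19526-15,1777)=1777; balance=1777-1777=0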